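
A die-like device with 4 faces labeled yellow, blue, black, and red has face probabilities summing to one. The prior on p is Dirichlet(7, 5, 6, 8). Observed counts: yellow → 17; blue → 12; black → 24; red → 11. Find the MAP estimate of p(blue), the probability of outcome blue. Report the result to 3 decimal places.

MAP estimate of p(blue) = 0.186

The posterior is Dirichlet(αᵢ + nᵢ) = Dirichlet(24, 17, 30, 19).
For a Dirichlet(a₁,…,a_K) with all aᵢ > 1, the mode has j-th component (aⱼ − 1)/(Σaᵢ − K).
Here Σaᵢ = 90 and K = 4, so p(blue) = (17 − 1)/(90 − 4) = 16/86 ≈ 0.186.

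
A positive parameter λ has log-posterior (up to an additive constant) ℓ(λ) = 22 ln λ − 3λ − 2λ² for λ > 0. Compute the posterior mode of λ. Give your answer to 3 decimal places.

ℓ'(λ) = 22/λ − 3 − 4λ. Setting this to zero and multiplying by λ: 4λ² + 3λ − 22 = 0.
λ = (−3 + √(3² + 4·4·22)) / (2·4) = (−3 + √361) / 8 = (−3 + 19)/8 = 2.
ℓ''(λ) = −22/λ² − 4 < 0, confirming a maximum.

λ̂_MAP = 2.000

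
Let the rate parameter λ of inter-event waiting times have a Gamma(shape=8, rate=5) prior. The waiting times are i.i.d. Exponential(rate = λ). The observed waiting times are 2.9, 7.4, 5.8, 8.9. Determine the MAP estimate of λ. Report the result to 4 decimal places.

λ̂_MAP = 0.3667

The Exponential(rate=λ) likelihood is ∝ λ^n e^(−λΣtᵢ). Here n = 4 and Σtᵢ = 2.9 + 7.4 + 5.8 + 8.9 = 25.
Posterior ∝ λ^7e^(−5λ) · λ^4e^(−25λ) = λ^11e^(−30λ), i.e. Gamma(12, 30).
Mode = (a−1)/b = 11/30 ≈ 0.3667.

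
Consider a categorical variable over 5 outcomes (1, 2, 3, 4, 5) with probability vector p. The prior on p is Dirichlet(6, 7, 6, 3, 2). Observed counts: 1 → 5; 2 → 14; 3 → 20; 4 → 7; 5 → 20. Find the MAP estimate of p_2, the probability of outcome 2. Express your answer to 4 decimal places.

MAP estimate: 0.2353

The posterior is Dirichlet(αᵢ + nᵢ) = Dirichlet(11, 21, 26, 10, 22).
For a Dirichlet(a₁,…,a_K) with all aᵢ > 1, the mode has j-th component (aⱼ − 1)/(Σaᵢ − K).
Here Σaᵢ = 90 and K = 5, so p_2 = (21 − 1)/(90 − 5) = 20/85 ≈ 0.2353.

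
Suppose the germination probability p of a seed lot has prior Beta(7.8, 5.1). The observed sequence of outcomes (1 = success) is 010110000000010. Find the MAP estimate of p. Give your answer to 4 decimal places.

Prior: Beta(7.8, 5.1).
Data: 4 successes in 15 trials (from the sequence). The binomial likelihood contributes p^4(1−p)^11, so the posterior is Beta(7.8+4, 5.1+11) = Beta(11.8, 16.1).
For Beta(a, b) with a, b > 1 the mode is (a−1)/(a+b−2) = 10.8/25.9 ≈ 0.4170.

p̂_MAP = 0.4170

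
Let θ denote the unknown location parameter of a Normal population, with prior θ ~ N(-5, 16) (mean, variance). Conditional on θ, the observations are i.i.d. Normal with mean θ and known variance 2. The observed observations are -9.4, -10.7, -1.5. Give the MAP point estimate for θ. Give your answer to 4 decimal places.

θ̂_MAP = -7.1120

n = 3; x̄ = ((-9.4) + (-10.7) + (-1.5))/3 = -21.6/3 = -7.2.
For a Normal prior and Normal likelihood with known variance, the posterior is Normal; its mode equals its mean, the precision-weighted average.
Prior precision 1/σ₀² = 1/16 = 0.0625; data precision n/σ² = 3/2 = 1.5.
θ̂ = (0.0625·(-5) + 1.5·(-7.2)) / (0.0625 + 1.5) = (-11.1125)/1.5625 = -7.1120.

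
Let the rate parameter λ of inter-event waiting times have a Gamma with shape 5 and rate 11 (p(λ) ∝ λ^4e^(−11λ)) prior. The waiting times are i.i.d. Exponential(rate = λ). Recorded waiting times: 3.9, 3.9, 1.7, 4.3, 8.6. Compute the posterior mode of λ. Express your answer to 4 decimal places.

The Exponential(rate=λ) likelihood is ∝ λ^n e^(−λΣtᵢ). Here n = 5 and Σtᵢ = 3.9 + 3.9 + 1.7 + 4.3 + 8.6 = 22.4.
Posterior ∝ λ^4e^(−11λ) · λ^5e^(−22.4λ) = λ^9e^(−33.4λ), i.e. Gamma(10, 33.4).
Mode = (a−1)/b = 9/33.4 ≈ 0.2695.

λ̂_MAP = 0.2695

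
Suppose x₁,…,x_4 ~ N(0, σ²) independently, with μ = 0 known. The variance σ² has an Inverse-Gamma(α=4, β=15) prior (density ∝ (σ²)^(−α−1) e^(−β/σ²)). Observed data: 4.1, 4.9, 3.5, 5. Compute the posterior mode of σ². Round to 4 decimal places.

σ̂²_MAP = 7.7193

Sum of squared deviations about the known mean: SS = (4.1−0)² + (4.9−0)² + (3.5−0)² + (5−0)² = 78.07.
The Normal likelihood contributes (σ²)^(−n/2) exp(−SS/(2σ²)), so the posterior is Inverse-Gamma(α + n/2, β + SS/2) = Inverse-Gamma(6, 54.035).
The mode of Inverse-Gamma(a, b) is b/(a+1) = 54.035/7 ≈ 7.7193.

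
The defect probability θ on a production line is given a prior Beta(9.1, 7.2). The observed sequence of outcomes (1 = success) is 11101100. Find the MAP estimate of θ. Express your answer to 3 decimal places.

θ̂_MAP = 0.587

Prior: Beta(9.1, 7.2).
Data: 5 successes in 8 trials (from the sequence). The binomial likelihood contributes θ^5(1−θ)^3, so the posterior is Beta(9.1+5, 7.2+3) = Beta(14.1, 10.2).
For Beta(a, b) with a, b > 1 the mode is (a−1)/(a+b−2) = 13.1/22.3 ≈ 0.587.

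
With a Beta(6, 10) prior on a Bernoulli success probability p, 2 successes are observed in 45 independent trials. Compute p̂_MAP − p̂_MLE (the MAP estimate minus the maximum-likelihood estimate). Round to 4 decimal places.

MAP − MLE = 0.0742

Posterior is Beta(8, 53); MAP = (8−1)/(61−2) = 7/59 ≈ 0.11864.
MLE ignores the prior: p̂_MLE = k/n = 2/45 ≈ 0.04444.
Difference = 7/59 − 2/45 = 197/2655 ≈ 0.0742.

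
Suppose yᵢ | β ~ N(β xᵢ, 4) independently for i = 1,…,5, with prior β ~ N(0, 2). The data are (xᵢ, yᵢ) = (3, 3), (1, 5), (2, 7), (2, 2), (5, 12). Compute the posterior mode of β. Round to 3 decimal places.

β̂_MAP = 2.044

log p(β | y) = −Σ(yᵢ − βxᵢ)²/(2·4) − β²/(2·2) + const.
Setting the derivative to zero: Σxᵢ(yᵢ − βxᵢ)/4 − β/2 = 0, so β = Σxᵢyᵢ / (Σxᵢ² + σ²/τ²).
Σxᵢyᵢ = 3·3 + 1·5 + 2·7 + 2·2 + 5·12 = 92; Σxᵢ² = 43; σ²/τ² = 2.
β̂_MAP = 92 / (43 + 2) = 92/45 ≈ 2.044.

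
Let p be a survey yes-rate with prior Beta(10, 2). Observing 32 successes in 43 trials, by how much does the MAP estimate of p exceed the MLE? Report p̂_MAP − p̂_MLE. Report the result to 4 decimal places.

Posterior is Beta(42, 13); MAP = (42−1)/(55−2) = 41/53 ≈ 0.77358.
MLE ignores the prior: p̂_MLE = k/n = 32/43 ≈ 0.74419.
Difference = 41/53 − 32/43 = 67/2279 ≈ 0.0294.

MAP − MLE = 0.0294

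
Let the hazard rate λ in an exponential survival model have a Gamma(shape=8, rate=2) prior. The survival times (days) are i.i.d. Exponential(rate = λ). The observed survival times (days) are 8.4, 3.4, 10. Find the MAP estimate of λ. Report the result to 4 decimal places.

The Exponential(rate=λ) likelihood is ∝ λ^n e^(−λΣtᵢ). Here n = 3 and Σtᵢ = 8.4 + 3.4 + 10 = 21.8.
Posterior ∝ λ^7e^(−2λ) · λ^3e^(−21.8λ) = λ^10e^(−23.8λ), i.e. Gamma(11, 23.8).
Mode = (a−1)/b = 10/23.8 ≈ 0.4202.

λ̂_MAP = 0.4202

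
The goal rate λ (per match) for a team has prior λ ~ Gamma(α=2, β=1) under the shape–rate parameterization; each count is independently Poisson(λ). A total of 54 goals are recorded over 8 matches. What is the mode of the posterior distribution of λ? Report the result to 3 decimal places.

Σxᵢ = 54, n = 8.
Posterior ∝ λe^(−1λ) · λ^54e^(−8λ) = λ^55e^(−9λ), i.e. Gamma(shape=56, rate=9).
The mode of a Gamma(a, b) with a ≥ 1 (shape–rate) is (a−1)/b = 55/9 ≈ 6.111.

λ̂_MAP = 6.111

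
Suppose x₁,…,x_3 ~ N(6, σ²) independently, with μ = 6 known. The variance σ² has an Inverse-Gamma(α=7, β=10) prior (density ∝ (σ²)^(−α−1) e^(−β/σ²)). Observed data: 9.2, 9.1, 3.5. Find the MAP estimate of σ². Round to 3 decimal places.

σ̂²_MAP = 2.426

Sum of squared deviations about the known mean: SS = (9.2−6)² + (9.1−6)² + (3.5−6)² = 26.1.
The Normal likelihood contributes (σ²)^(−n/2) exp(−SS/(2σ²)), so the posterior is Inverse-Gamma(α + n/2, β + SS/2) = Inverse-Gamma(8.5, 23.05).
The mode of Inverse-Gamma(a, b) is b/(a+1) = 23.05/9.5 ≈ 2.426.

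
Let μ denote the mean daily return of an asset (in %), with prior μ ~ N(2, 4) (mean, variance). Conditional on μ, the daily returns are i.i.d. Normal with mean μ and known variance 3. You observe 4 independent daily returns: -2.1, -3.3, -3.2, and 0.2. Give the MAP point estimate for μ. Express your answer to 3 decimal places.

n = 4; x̄ = ((-2.1) + (-3.3) + (-3.2) + 0.2)/4 = -8.4/4 = -2.1.
For a Normal prior and Normal likelihood with known variance, the posterior is Normal; its mode equals its mean, the precision-weighted average.
Prior precision 1/σ₀² = 1/4 = 0.25; data precision n/σ² = 4/3.
μ̂ = (0.25·2 + (4/3)·(-2.1)) / (0.25 + 4/3) = (-2.3)/(19/12) = -138/95 ≈ -1.453.

μ̂_MAP = -1.453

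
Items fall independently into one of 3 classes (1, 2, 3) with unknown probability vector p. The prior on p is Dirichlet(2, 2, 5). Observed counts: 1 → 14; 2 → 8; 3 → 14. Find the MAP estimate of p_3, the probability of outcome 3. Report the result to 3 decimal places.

The posterior is Dirichlet(αᵢ + nᵢ) = Dirichlet(16, 10, 19).
For a Dirichlet(a₁,…,a_K) with all aᵢ > 1, the mode has j-th component (aⱼ − 1)/(Σaᵢ − K).
Here Σaᵢ = 45 and K = 3, so p_3 = (19 − 1)/(45 − 3) = 18/42 ≈ 0.429.

MAP estimate: 0.429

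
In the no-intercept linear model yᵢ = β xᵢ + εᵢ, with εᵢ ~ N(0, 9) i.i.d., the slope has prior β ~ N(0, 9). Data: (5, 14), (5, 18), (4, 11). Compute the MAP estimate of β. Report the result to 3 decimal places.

log p(β | y) = −Σ(yᵢ − βxᵢ)²/(2·9) − β²/(2·9) + const.
Setting the derivative to zero: Σxᵢ(yᵢ − βxᵢ)/9 − β/9 = 0, so β = Σxᵢyᵢ / (Σxᵢ² + σ²/τ²).
Σxᵢyᵢ = 5·14 + 5·18 + 4·11 = 204; Σxᵢ² = 66; σ²/τ² = 1.
β̂_MAP = 204 / (66 + 1) = 204/67 ≈ 3.045.

β̂_MAP = 3.045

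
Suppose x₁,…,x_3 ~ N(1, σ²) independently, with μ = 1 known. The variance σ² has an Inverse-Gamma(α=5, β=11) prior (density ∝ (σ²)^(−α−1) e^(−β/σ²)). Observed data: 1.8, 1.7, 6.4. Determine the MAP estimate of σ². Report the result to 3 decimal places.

Sum of squared deviations about the known mean: SS = (1.8−1)² + (1.7−1)² + (6.4−1)² = 30.29.
The Normal likelihood contributes (σ²)^(−n/2) exp(−SS/(2σ²)), so the posterior is Inverse-Gamma(α + n/2, β + SS/2) = Inverse-Gamma(6.5, 26.145).
The mode of Inverse-Gamma(a, b) is b/(a+1) = 26.145/7.5 ≈ 3.486.

σ̂²_MAP = 3.486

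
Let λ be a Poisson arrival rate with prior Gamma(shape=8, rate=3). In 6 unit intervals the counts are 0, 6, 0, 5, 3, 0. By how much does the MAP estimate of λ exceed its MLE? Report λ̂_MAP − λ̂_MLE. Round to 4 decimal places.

Σxᵢ = 14. Posterior is Gamma(22, 9); MAP = (22−1)/9 = 21/9 ≈ 2.33333.
MLE = x̄ = 14/6 ≈ 2.33333.
Difference = 21/9 − 14/6 = 0 ≈ 0.0000.

MAP − MLE = 0.0000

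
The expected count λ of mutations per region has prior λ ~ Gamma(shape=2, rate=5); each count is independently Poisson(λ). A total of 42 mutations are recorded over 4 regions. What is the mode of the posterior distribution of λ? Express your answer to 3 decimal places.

λ̂_MAP = 4.778

Σxᵢ = 42, n = 4.
Posterior ∝ λe^(−5λ) · λ^42e^(−4λ) = λ^43e^(−9λ), i.e. Gamma(shape=44, rate=9).
The mode of a Gamma(a, b) with a ≥ 1 (shape–rate) is (a−1)/b = 43/9 ≈ 4.778.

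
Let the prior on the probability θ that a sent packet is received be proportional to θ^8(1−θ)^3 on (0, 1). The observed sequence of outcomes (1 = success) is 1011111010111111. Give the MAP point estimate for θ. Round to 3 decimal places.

The prior density ∝ θ^8(1−θ)^3 is the kernel of Beta(9, 4).
Data: 13 successes in 16 trials (from the sequence). The binomial likelihood contributes θ^13(1−θ)^3, so the posterior is Beta(9+13, 4+3) = Beta(22, 7).
For Beta(a, b) with a, b > 1 the mode is (a−1)/(a+b−2) = 21/27 ≈ 0.778.

θ̂_MAP = 0.778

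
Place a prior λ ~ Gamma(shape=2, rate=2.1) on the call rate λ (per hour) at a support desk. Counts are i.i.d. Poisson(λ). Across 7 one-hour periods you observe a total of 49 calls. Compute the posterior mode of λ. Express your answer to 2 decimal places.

λ̂_MAP = 5.49

Σxᵢ = 49, n = 7.
Posterior ∝ λe^(−2.1λ) · λ^49e^(−7λ) = λ^50e^(−9.1λ), i.e. Gamma(shape=51, rate=9.1).
The mode of a Gamma(a, b) with a ≥ 1 (shape–rate) is (a−1)/b = 50/9.1 ≈ 5.49.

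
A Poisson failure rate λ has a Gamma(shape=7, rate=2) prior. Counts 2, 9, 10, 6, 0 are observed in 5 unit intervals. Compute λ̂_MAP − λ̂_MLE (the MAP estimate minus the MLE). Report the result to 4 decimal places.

Σxᵢ = 27. Posterior is Gamma(34, 7); MAP = (34−1)/7 = 33/7 ≈ 4.71429.
MLE = x̄ = 27/5 ≈ 5.40000.
Difference = 33/7 − 27/5 = -24/35 ≈ -0.6857.

MAP − MLE = -0.6857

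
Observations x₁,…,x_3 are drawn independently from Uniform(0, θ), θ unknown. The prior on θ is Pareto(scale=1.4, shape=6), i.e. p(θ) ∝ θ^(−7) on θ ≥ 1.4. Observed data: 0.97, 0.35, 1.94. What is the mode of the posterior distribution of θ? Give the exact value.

The Uniform(0, θ) likelihood is θ^(−n) for θ ≥ max(xᵢ), zero otherwise. Here max(xᵢ) = 1.94.
Posterior ∝ θ^(−7) · θ^(−3) = θ^(−10) on θ ≥ max(1.4, 1.94) = 1.94.
This density is strictly decreasing in θ, so the posterior mode lies at the lower boundary of the support.

θ̂_MAP = 1.94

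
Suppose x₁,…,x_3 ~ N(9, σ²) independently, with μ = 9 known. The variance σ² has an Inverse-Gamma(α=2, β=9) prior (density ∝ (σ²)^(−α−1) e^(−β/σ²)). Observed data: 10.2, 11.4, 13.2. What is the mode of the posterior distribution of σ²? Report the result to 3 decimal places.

Sum of squared deviations about the known mean: SS = (10.2−9)² + (11.4−9)² + (13.2−9)² = 24.84.
The Normal likelihood contributes (σ²)^(−n/2) exp(−SS/(2σ²)), so the posterior is Inverse-Gamma(α + n/2, β + SS/2) = Inverse-Gamma(3.5, 21.42).
The mode of Inverse-Gamma(a, b) is b/(a+1) = 21.42/4.5 ≈ 4.760.

σ̂²_MAP = 4.760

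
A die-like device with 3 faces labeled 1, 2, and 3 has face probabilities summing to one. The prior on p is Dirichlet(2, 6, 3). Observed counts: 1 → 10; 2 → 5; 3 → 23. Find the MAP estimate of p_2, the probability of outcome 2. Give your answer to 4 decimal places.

MAP estimate: 0.2174

The posterior is Dirichlet(αᵢ + nᵢ) = Dirichlet(12, 11, 26).
For a Dirichlet(a₁,…,a_K) with all aᵢ > 1, the mode has j-th component (aⱼ − 1)/(Σaᵢ − K).
Here Σaᵢ = 49 and K = 3, so p_2 = (11 − 1)/(49 − 3) = 10/46 ≈ 0.2174.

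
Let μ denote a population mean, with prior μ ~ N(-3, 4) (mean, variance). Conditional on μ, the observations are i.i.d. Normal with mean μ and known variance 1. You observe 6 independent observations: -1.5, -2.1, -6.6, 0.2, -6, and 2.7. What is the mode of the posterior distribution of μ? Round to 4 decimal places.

n = 6; x̄ = ((-1.5) + (-2.1) + (-6.6) + 0.2 + (-6) + 2.7)/6 = -13.3/6 = -133/60 ≈ -2.2167.
For a Normal prior and Normal likelihood with known variance, the posterior is Normal; its mode equals its mean, the precision-weighted average.
Prior precision 1/σ₀² = 1/4 = 0.25; data precision n/σ² = 6/1 = 6.
μ̂ = (0.25·(-3) + 6·(-133/60)) / (0.25 + 6) = (-14.05)/6.25 = -2.2480.

μ̂_MAP = -2.2480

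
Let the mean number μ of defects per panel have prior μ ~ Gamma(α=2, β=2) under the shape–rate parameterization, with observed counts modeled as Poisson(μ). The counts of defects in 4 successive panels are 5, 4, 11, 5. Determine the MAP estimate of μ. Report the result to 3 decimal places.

μ̂_MAP = 4.333

Σxᵢ = 5+4+11+5 = 25, with n = 4.
Posterior ∝ μe^(−2μ) · μ^25e^(−4μ) = μ^26e^(−6μ), i.e. Gamma(shape=27, rate=6).
The mode of a Gamma(a, b) with a ≥ 1 (shape–rate) is (a−1)/b = 26/6 ≈ 4.333.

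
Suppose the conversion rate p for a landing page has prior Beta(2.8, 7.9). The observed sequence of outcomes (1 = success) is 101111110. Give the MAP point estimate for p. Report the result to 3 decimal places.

Prior: Beta(2.8, 7.9).
Data: 7 successes in 9 trials (from the sequence). The binomial likelihood contributes p^7(1−p)^2, so the posterior is Beta(2.8+7, 7.9+2) = Beta(9.8, 9.9).
For Beta(a, b) with a, b > 1 the mode is (a−1)/(a+b−2) = 8.8/17.7 ≈ 0.497.

p̂_MAP = 0.497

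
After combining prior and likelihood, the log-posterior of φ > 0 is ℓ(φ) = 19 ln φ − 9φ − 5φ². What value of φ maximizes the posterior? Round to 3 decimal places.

ℓ'(φ) = 19/φ − 9 − 10φ. Setting this to zero and multiplying by φ: 10φ² + 9φ − 19 = 0.
φ = (−9 + √(9² + 4·10·19)) / (2·10) = (−9 + √841) / 20 = (−9 + 29)/20 = 1.
ℓ''(φ) = −19/φ² − 10 < 0, confirming a maximum.

φ̂_MAP = 1.000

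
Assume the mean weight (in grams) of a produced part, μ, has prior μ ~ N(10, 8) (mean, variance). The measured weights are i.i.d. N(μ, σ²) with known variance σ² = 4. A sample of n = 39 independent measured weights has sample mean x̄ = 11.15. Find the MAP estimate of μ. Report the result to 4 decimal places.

μ̂_MAP = 11.1354

n = 39, x̄ = 11.15.
For a Normal prior and Normal likelihood with known variance, the posterior is Normal; its mode equals its mean, the precision-weighted average.
Prior precision 1/σ₀² = 1/8 = 0.125; data precision n/σ² = 39/4 = 9.75.
μ̂ = (0.125·10 + 9.75·11.15) / (0.125 + 9.75) = 109.9625/9.875 = 8797/790 ≈ 11.1354.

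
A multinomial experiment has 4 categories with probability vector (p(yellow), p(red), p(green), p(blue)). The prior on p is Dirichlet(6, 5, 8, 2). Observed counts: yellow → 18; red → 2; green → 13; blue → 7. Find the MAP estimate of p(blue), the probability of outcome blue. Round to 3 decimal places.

The posterior is Dirichlet(αᵢ + nᵢ) = Dirichlet(24, 7, 21, 9).
For a Dirichlet(a₁,…,a_K) with all aᵢ > 1, the mode has j-th component (aⱼ − 1)/(Σaᵢ − K).
Here Σaᵢ = 61 and K = 4, so p(blue) = (9 − 1)/(61 − 4) = 8/57 ≈ 0.140.

MAP estimate of p(blue) = 0.140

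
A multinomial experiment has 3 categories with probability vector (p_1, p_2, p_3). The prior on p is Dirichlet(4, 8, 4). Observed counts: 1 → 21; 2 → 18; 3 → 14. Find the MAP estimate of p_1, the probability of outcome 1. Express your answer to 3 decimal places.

MAP estimate: 0.364

The posterior is Dirichlet(αᵢ + nᵢ) = Dirichlet(25, 26, 18).
For a Dirichlet(a₁,…,a_K) with all aᵢ > 1, the mode has j-th component (aⱼ − 1)/(Σaᵢ − K).
Here Σaᵢ = 69 and K = 3, so p_1 = (25 − 1)/(69 − 3) = 24/66 ≈ 0.364.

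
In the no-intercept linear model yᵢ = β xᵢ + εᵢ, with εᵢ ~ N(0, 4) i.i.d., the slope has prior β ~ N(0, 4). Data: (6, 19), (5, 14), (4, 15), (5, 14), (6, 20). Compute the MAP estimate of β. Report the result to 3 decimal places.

log p(β | y) = −Σ(yᵢ − βxᵢ)²/(2·4) − β²/(2·4) + const.
Setting the derivative to zero: Σxᵢ(yᵢ − βxᵢ)/4 − β/4 = 0, so β = Σxᵢyᵢ / (Σxᵢ² + σ²/τ²).
Σxᵢyᵢ = 6·19 + 5·14 + 4·15 + 5·14 + 6·20 = 434; Σxᵢ² = 138; σ²/τ² = 1.
β̂_MAP = 434 / (138 + 1) = 434/139 ≈ 3.122.

β̂_MAP = 3.122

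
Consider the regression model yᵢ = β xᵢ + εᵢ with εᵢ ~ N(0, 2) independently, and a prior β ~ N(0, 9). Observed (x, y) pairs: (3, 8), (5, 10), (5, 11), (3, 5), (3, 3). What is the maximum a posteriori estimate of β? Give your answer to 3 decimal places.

log p(β | y) = −Σ(yᵢ − βxᵢ)²/(2·2) − β²/(2·9) + const.
Setting the derivative to zero: Σxᵢ(yᵢ − βxᵢ)/2 − β/9 = 0, so β = Σxᵢyᵢ / (Σxᵢ² + σ²/τ²).
Σxᵢyᵢ = 3·8 + 5·10 + 5·11 + 3·5 + 3·3 = 153; Σxᵢ² = 77; σ²/τ² = 2/9.
β̂_MAP = 153 / (77 + 2/9) = 153/(695/9) = 1377/695 ≈ 1.981.

β̂_MAP = 1.981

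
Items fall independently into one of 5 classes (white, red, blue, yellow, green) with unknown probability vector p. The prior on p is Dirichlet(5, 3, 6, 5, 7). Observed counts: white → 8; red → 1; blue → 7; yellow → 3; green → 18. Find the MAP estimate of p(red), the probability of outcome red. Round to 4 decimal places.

The posterior is Dirichlet(αᵢ + nᵢ) = Dirichlet(13, 4, 13, 8, 25).
For a Dirichlet(a₁,…,a_K) with all aᵢ > 1, the mode has j-th component (aⱼ − 1)/(Σaᵢ − K).
Here Σaᵢ = 63 and K = 5, so p(red) = (4 − 1)/(63 − 5) = 3/58 ≈ 0.0517.

MAP estimate of p(red) = 0.0517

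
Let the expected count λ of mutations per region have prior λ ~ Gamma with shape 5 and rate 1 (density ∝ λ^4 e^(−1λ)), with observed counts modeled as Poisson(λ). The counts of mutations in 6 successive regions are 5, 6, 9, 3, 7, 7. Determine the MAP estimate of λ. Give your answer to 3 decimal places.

λ̂_MAP = 5.857

Σxᵢ = 5+6+9+3+7+7 = 37, with n = 6.
Posterior ∝ λ^4e^(−1λ) · λ^37e^(−6λ) = λ^41e^(−7λ), i.e. Gamma(shape=42, rate=7).
The mode of a Gamma(a, b) with a ≥ 1 (shape–rate) is (a−1)/b = 41/7 ≈ 5.857.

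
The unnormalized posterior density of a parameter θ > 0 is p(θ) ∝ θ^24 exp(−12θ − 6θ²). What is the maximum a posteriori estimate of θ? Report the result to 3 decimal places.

ℓ'(θ) = 24/θ − 12 − 12θ. Setting this to zero and multiplying by θ: 12θ² + 12θ − 24 = 0.
θ = (−12 + √(12² + 4·12·24)) / (2·12) = (−12 + √1296) / 24 = (−12 + 36)/24 = 1.
ℓ''(θ) = −24/θ² − 12 < 0, confirming a maximum.

θ̂_MAP = 1.000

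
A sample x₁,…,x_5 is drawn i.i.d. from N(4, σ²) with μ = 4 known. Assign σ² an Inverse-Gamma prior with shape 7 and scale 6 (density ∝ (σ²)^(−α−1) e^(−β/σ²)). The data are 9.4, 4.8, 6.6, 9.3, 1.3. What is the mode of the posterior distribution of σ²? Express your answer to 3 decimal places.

σ̂²_MAP = 3.997

Sum of squared deviations about the known mean: SS = (9.4−4)² + (4.8−4)² + (6.6−4)² + (9.3−4)² + (1.3−4)² = 71.94.
The Normal likelihood contributes (σ²)^(−n/2) exp(−SS/(2σ²)), so the posterior is Inverse-Gamma(α + n/2, β + SS/2) = Inverse-Gamma(9.5, 41.97).
The mode of Inverse-Gamma(a, b) is b/(a+1) = 41.97/10.5 ≈ 3.997.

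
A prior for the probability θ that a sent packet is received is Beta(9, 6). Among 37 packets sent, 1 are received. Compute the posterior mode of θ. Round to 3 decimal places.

θ̂_MAP = 0.180

Prior: Beta(9, 6).
Data: 1 success in 37 trials. The binomial likelihood contributes θ(1−θ)^36, so the posterior is Beta(9+1, 6+36) = Beta(10, 42).
For Beta(a, b) with a, b > 1 the mode is (a−1)/(a+b−2) = 9/50 ≈ 0.180.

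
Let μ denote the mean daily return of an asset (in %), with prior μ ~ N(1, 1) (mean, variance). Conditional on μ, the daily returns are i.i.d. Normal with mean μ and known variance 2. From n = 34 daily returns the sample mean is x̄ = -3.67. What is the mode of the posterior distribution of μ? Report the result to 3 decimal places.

n = 34, x̄ = -3.67.
For a Normal prior and Normal likelihood with known variance, the posterior is Normal; its mode equals its mean, the precision-weighted average.
Prior precision 1/σ₀² = 1/1 = 1; data precision n/σ² = 34/2 = 17.
μ̂ = (1·1 + 17·(-3.67)) / (1 + 17) = (-61.39)/18 = -6139/1800 ≈ -3.411.

μ̂_MAP = -3.411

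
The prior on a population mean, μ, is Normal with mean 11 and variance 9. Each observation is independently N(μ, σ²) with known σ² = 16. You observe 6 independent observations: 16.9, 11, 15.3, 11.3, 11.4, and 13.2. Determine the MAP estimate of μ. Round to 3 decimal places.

μ̂_MAP = 12.684

n = 6; x̄ = (16.9 + 11 + 15.3 + 11.3 + 11.4 + 13.2)/6 = 79.1/6 = 791/60 ≈ 13.1833.
For a Normal prior and Normal likelihood with known variance, the posterior is Normal; its mode equals its mean, the precision-weighted average.
Prior precision 1/σ₀² = 1/9; data precision n/σ² = 6/16 = 0.375.
μ̂ = ((1/9)·11 + 0.375·(791/60)) / (1/9 + 0.375) = (8879/1440)/(35/72) = 8879/700 ≈ 12.684.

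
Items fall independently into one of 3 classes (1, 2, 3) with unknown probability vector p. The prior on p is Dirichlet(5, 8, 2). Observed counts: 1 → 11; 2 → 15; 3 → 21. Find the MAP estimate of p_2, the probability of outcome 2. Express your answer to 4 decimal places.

MAP estimate: 0.3729

The posterior is Dirichlet(αᵢ + nᵢ) = Dirichlet(16, 23, 23).
For a Dirichlet(a₁,…,a_K) with all aᵢ > 1, the mode has j-th component (aⱼ − 1)/(Σaᵢ − K).
Here Σaᵢ = 62 and K = 3, so p_2 = (23 − 1)/(62 − 3) = 22/59 ≈ 0.3729.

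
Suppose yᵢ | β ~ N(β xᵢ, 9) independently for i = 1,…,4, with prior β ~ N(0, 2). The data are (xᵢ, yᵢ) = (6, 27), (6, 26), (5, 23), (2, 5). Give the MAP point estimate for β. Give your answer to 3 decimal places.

log p(β | y) = −Σ(yᵢ − βxᵢ)²/(2·9) − β²/(2·2) + const.
Setting the derivative to zero: Σxᵢ(yᵢ − βxᵢ)/9 − β/2 = 0, so β = Σxᵢyᵢ / (Σxᵢ² + σ²/τ²).
Σxᵢyᵢ = 6·27 + 6·26 + 5·23 + 2·5 = 443; Σxᵢ² = 101; σ²/τ² = 4.5.
β̂_MAP = 443 / (101 + 4.5) = 443/105.5 ≈ 4.199.

β̂_MAP = 4.199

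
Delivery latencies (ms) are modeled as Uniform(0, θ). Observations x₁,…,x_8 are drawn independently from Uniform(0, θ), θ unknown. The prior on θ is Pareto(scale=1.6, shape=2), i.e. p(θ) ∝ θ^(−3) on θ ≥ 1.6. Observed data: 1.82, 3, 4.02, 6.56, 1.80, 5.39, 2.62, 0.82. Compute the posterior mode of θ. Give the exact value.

θ̂_MAP = 6.56

The Uniform(0, θ) likelihood is θ^(−n) for θ ≥ max(xᵢ), zero otherwise. Here max(xᵢ) = 6.56.
Posterior ∝ θ^(−3) · θ^(−8) = θ^(−11) on θ ≥ max(1.6, 6.56) = 6.56.
This density is strictly decreasing in θ, so the posterior mode lies at the lower boundary of the support.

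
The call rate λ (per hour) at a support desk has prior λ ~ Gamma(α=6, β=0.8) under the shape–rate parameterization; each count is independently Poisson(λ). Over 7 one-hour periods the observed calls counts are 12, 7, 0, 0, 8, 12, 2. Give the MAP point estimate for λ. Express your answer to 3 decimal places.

λ̂_MAP = 5.897

Σxᵢ = 12+7+0+0+8+12+2 = 41, with n = 7.
Posterior ∝ λ^5e^(−0.8λ) · λ^41e^(−7λ) = λ^46e^(−7.8λ), i.e. Gamma(shape=47, rate=7.8).
The mode of a Gamma(a, b) with a ≥ 1 (shape–rate) is (a−1)/b = 46/7.8 ≈ 5.897.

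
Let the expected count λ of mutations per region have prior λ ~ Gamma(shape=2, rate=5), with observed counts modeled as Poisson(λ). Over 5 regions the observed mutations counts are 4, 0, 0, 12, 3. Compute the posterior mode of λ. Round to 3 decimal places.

λ̂_MAP = 2.000

Σxᵢ = 4+0+0+12+3 = 19, with n = 5.
Posterior ∝ λe^(−5λ) · λ^19e^(−5λ) = λ^20e^(−10λ), i.e. Gamma(shape=21, rate=10).
The mode of a Gamma(a, b) with a ≥ 1 (shape–rate) is (a−1)/b = 20/10 ≈ 2.000.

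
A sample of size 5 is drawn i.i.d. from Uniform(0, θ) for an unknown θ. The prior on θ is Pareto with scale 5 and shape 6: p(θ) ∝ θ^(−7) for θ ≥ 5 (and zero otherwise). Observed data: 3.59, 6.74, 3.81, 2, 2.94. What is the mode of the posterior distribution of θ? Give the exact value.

The Uniform(0, θ) likelihood is θ^(−n) for θ ≥ max(xᵢ), zero otherwise. Here max(xᵢ) = 6.74.
Posterior ∝ θ^(−7) · θ^(−5) = θ^(−12) on θ ≥ max(5, 6.74) = 6.74.
This density is strictly decreasing in θ, so the posterior mode lies at the lower boundary of the support.

θ̂_MAP = 6.74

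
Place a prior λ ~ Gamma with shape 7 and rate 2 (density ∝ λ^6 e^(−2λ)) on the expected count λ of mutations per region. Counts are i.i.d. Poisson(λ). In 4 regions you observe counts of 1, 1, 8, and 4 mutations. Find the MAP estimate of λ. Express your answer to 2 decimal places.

λ̂_MAP = 3.33

Σxᵢ = 1+1+8+4 = 14, with n = 4.
Posterior ∝ λ^6e^(−2λ) · λ^14e^(−4λ) = λ^20e^(−6λ), i.e. Gamma(shape=21, rate=6).
The mode of a Gamma(a, b) with a ≥ 1 (shape–rate) is (a−1)/b = 20/6 ≈ 3.33.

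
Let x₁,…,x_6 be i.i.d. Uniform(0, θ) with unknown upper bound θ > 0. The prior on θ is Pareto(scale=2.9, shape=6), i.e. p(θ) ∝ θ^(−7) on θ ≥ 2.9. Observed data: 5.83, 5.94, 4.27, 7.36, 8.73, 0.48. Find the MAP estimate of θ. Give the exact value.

The Uniform(0, θ) likelihood is θ^(−n) for θ ≥ max(xᵢ), zero otherwise. Here max(xᵢ) = 8.73.
Posterior ∝ θ^(−7) · θ^(−6) = θ^(−13) on θ ≥ max(2.9, 8.73) = 8.73.
This density is strictly decreasing in θ, so the posterior mode lies at the lower boundary of the support.

θ̂_MAP = 8.73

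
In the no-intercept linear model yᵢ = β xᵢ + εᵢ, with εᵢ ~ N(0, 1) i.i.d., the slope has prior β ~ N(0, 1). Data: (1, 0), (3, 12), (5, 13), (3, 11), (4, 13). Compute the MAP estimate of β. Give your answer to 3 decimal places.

log p(β | y) = −Σ(yᵢ − βxᵢ)²/(2·1) − β²/(2·1) + const.
Setting the derivative to zero: Σxᵢ(yᵢ − βxᵢ)/1 − β/1 = 0, so β = Σxᵢyᵢ / (Σxᵢ² + σ²/τ²).
Σxᵢyᵢ = 1·0 + 3·12 + 5·13 + 3·11 + 4·13 = 186; Σxᵢ² = 60; σ²/τ² = 1.
β̂_MAP = 186 / (60 + 1) = 186/61 ≈ 3.049.

β̂_MAP = 3.049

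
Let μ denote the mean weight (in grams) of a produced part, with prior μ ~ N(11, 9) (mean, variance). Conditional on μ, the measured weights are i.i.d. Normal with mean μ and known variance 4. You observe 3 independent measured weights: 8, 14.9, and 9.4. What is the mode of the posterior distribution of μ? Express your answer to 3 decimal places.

μ̂_MAP = 10.797

n = 3; x̄ = (8 + 14.9 + 9.4)/3 = 32.3/3 = 323/30 ≈ 10.7667.
For a Normal prior and Normal likelihood with known variance, the posterior is Normal; its mode equals its mean, the precision-weighted average.
Prior precision 1/σ₀² = 1/9; data precision n/σ² = 3/4 = 0.75.
μ̂ = ((1/9)·11 + 0.75·(323/30)) / (1/9 + 0.75) = (3347/360)/(31/36) = 3347/310 ≈ 10.797.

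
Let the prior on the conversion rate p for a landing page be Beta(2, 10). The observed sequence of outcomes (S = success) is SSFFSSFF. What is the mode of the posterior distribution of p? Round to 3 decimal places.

p̂_MAP = 0.278

Prior: Beta(2, 10).
Data: 4 successes in 8 trials (from the sequence). The binomial likelihood contributes p^4(1−p)^4, so the posterior is Beta(2+4, 10+4) = Beta(6, 14).
For Beta(a, b) with a, b > 1 the mode is (a−1)/(a+b−2) = 5/18 ≈ 0.278.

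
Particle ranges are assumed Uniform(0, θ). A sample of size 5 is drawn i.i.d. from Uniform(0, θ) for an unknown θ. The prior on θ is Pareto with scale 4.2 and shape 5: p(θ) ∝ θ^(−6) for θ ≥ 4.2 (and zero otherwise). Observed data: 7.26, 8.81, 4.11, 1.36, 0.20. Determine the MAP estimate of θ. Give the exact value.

θ̂_MAP = 8.81

The Uniform(0, θ) likelihood is θ^(−n) for θ ≥ max(xᵢ), zero otherwise. Here max(xᵢ) = 8.81.
Posterior ∝ θ^(−6) · θ^(−5) = θ^(−11) on θ ≥ max(4.2, 8.81) = 8.81.
This density is strictly decreasing in θ, so the posterior mode lies at the lower boundary of the support.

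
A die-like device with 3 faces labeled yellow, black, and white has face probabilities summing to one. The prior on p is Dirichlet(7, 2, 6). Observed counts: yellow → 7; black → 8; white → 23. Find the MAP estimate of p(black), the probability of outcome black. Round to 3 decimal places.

The posterior is Dirichlet(αᵢ + nᵢ) = Dirichlet(14, 10, 29).
For a Dirichlet(a₁,…,a_K) with all aᵢ > 1, the mode has j-th component (aⱼ − 1)/(Σaᵢ − K).
Here Σaᵢ = 53 and K = 3, so p(black) = (10 − 1)/(53 − 3) = 9/50 ≈ 0.180.

MAP estimate of p(black) = 0.180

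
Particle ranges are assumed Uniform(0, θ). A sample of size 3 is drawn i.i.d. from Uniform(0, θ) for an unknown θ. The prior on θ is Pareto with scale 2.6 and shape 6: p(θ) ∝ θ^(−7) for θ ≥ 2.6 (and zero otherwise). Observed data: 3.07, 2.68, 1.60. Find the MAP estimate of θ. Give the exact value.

The Uniform(0, θ) likelihood is θ^(−n) for θ ≥ max(xᵢ), zero otherwise. Here max(xᵢ) = 3.07.
Posterior ∝ θ^(−7) · θ^(−3) = θ^(−10) on θ ≥ max(2.6, 3.07) = 3.07.
This density is strictly decreasing in θ, so the posterior mode lies at the lower boundary of the support.

θ̂_MAP = 3.07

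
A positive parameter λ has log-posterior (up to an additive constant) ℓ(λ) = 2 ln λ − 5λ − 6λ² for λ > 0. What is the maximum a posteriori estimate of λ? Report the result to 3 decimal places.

λ̂_MAP = 0.250

ℓ'(λ) = 2/λ − 5 − 12λ. Setting this to zero and multiplying by λ: 12λ² + 5λ − 2 = 0.
λ = (−5 + √(5² + 4·12·2)) / (2·12) = (−5 + √121) / 24 = (−5 + 11)/24 = 1/4.
ℓ''(λ) = −2/λ² − 12 < 0, confirming a maximum.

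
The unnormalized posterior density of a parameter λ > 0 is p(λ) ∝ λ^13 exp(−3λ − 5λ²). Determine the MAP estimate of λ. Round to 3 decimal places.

λ̂_MAP = 1.000

ℓ'(λ) = 13/λ − 3 − 10λ. Setting this to zero and multiplying by λ: 10λ² + 3λ − 13 = 0.
λ = (−3 + √(3² + 4·10·13)) / (2·10) = (−3 + √529) / 20 = (−3 + 23)/20 = 1.
ℓ''(λ) = −13/λ² − 10 < 0, confirming a maximum.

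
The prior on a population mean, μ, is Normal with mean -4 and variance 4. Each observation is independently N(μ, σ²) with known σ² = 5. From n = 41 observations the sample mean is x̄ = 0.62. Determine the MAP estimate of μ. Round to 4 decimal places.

n = 41, x̄ = 0.62.
For a Normal prior and Normal likelihood with known variance, the posterior is Normal; its mode equals its mean, the precision-weighted average.
Prior precision 1/σ₀² = 1/4 = 0.25; data precision n/σ² = 41/5 = 8.2.
μ̂ = (0.25·(-4) + 8.2·0.62) / (0.25 + 8.2) = 4.084/8.45 = 2042/4225 ≈ 0.4833.

μ̂_MAP = 0.4833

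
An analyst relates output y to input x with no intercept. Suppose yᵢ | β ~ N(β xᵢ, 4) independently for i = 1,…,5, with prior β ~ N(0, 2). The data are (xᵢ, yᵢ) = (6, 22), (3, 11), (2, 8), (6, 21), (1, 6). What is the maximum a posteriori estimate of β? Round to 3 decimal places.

log p(β | y) = −Σ(yᵢ − βxᵢ)²/(2·4) − β²/(2·2) + const.
Setting the derivative to zero: Σxᵢ(yᵢ − βxᵢ)/4 − β/2 = 0, so β = Σxᵢyᵢ / (Σxᵢ² + σ²/τ²).
Σxᵢyᵢ = 6·22 + 3·11 + 2·8 + 6·21 + 1·6 = 313; Σxᵢ² = 86; σ²/τ² = 2.
β̂_MAP = 313 / (86 + 2) = 313/88 ≈ 3.557.

β̂_MAP = 3.557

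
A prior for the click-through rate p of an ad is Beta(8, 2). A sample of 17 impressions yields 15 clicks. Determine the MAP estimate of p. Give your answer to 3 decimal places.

p̂_MAP = 0.880

Prior: Beta(8, 2).
Data: 15 successes in 17 trials. The binomial likelihood contributes p^15(1−p)^2, so the posterior is Beta(8+15, 2+2) = Beta(23, 4).
For Beta(a, b) with a, b > 1 the mode is (a−1)/(a+b−2) = 22/25 ≈ 0.880.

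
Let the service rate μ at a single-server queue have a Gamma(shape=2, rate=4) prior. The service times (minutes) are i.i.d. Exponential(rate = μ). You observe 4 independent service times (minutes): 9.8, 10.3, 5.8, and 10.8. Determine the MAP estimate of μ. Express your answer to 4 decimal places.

The Exponential(rate=μ) likelihood is ∝ μ^n e^(−μΣtᵢ). Here n = 4 and Σtᵢ = 9.8 + 10.3 + 5.8 + 10.8 = 36.7.
Posterior ∝ μe^(−4μ) · μ^4e^(−36.7μ) = μ^5e^(−40.7μ), i.e. Gamma(6, 40.7).
Mode = (a−1)/b = 5/40.7 ≈ 0.1229.

μ̂_MAP = 0.1229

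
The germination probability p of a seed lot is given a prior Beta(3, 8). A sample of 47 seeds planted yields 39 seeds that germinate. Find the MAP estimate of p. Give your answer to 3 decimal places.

p̂_MAP = 0.732

Prior: Beta(3, 8).
Data: 39 successes in 47 trials. The binomial likelihood contributes p^39(1−p)^8, so the posterior is Beta(3+39, 8+8) = Beta(42, 16).
For Beta(a, b) with a, b > 1 the mode is (a−1)/(a+b−2) = 41/56 ≈ 0.732.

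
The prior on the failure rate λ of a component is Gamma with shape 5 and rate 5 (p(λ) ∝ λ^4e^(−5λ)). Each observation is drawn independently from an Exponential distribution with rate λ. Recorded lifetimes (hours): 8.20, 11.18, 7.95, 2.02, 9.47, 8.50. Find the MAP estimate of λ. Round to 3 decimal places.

λ̂_MAP = 0.191

The Exponential(rate=λ) likelihood is ∝ λ^n e^(−λΣtᵢ). Here n = 6 and Σtᵢ = 8.20 + 11.18 + 7.95 + 2.02 + 9.47 + 8.50 = 47.32.
Posterior ∝ λ^4e^(−5λ) · λ^6e^(−47.32λ) = λ^10e^(−52.32λ), i.e. Gamma(11, 52.32).
Mode = (a−1)/b = 10/52.32 ≈ 0.191.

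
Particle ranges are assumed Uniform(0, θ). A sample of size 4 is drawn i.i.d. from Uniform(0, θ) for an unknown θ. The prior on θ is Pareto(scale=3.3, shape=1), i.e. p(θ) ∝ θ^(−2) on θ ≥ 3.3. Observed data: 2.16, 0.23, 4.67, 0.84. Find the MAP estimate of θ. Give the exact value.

The Uniform(0, θ) likelihood is θ^(−n) for θ ≥ max(xᵢ), zero otherwise. Here max(xᵢ) = 4.67.
Posterior ∝ θ^(−2) · θ^(−4) = θ^(−6) on θ ≥ max(3.3, 4.67) = 4.67.
This density is strictly decreasing in θ, so the posterior mode lies at the lower boundary of the support.

θ̂_MAP = 4.67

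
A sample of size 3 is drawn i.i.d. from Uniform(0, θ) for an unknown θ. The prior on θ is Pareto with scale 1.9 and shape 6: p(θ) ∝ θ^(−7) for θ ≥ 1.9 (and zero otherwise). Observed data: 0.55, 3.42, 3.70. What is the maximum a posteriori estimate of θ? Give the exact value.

θ̂_MAP = 3.70

The Uniform(0, θ) likelihood is θ^(−n) for θ ≥ max(xᵢ), zero otherwise. Here max(xᵢ) = 3.70.
Posterior ∝ θ^(−7) · θ^(−3) = θ^(−10) on θ ≥ max(1.9, 3.70) = 3.70.
This density is strictly decreasing in θ, so the posterior mode lies at the lower boundary of the support.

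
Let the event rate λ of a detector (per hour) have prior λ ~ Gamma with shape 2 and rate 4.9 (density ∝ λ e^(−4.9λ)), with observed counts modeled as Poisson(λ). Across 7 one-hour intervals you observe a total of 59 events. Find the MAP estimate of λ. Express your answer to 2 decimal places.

λ̂_MAP = 5.04

Σxᵢ = 59, n = 7.
Posterior ∝ λe^(−4.9λ) · λ^59e^(−7λ) = λ^60e^(−11.9λ), i.e. Gamma(shape=61, rate=11.9).
The mode of a Gamma(a, b) with a ≥ 1 (shape–rate) is (a−1)/b = 60/11.9 ≈ 5.04.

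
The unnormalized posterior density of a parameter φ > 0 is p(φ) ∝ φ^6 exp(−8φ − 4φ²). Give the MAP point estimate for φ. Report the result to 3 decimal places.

ℓ'(φ) = 6/φ − 8 − 8φ. Setting this to zero and multiplying by φ: 8φ² + 8φ − 6 = 0.
φ = (−8 + √(8² + 4·8·6)) / (2·8) = (−8 + √256) / 16 = (−8 + 16)/16 = 1/2.
ℓ''(φ) = −6/φ² − 8 < 0, confirming a maximum.

φ̂_MAP = 0.500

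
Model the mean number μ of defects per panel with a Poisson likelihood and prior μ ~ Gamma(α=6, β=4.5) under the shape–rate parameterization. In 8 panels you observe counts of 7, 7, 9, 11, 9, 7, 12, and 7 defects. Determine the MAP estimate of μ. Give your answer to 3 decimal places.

Σxᵢ = 7+7+9+11+9+7+12+7 = 69, with n = 8.
Posterior ∝ μ^5e^(−4.5μ) · μ^69e^(−8μ) = μ^74e^(−12.5μ), i.e. Gamma(shape=75, rate=12.5).
The mode of a Gamma(a, b) with a ≥ 1 (shape–rate) is (a−1)/b = 74/12.5 ≈ 5.920.

μ̂_MAP = 5.920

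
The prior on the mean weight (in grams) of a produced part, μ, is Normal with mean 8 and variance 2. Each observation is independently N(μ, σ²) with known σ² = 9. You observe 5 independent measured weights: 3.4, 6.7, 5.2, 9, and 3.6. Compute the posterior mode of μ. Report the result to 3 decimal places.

n = 5; x̄ = (3.4 + 6.7 + 5.2 + 9 + 3.6)/5 = 27.9/5 = 5.58.
For a Normal prior and Normal likelihood with known variance, the posterior is Normal; its mode equals its mean, the precision-weighted average.
Prior precision 1/σ₀² = 1/2 = 0.5; data precision n/σ² = 5/9.
μ̂ = (0.5·8 + (5/9)·5.58) / (0.5 + 5/9) = 7.1/(19/18) = 639/95 ≈ 6.726.

μ̂_MAP = 6.726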